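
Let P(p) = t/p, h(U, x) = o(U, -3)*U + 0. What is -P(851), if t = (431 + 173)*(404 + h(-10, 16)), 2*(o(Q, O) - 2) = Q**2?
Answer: 70064/851 ≈ 82.331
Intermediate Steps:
o(Q, O) = 2 + Q**2/2
h(U, x) = U*(2 + U**2/2) (h(U, x) = (2 + U**2/2)*U + 0 = U*(2 + U**2/2) + 0 = U*(2 + U**2/2))
t = -70064 (t = (431 + 173)*(404 + (1/2)*(-10)*(4 + (-10)**2)) = 604*(404 + (1/2)*(-10)*(4 + 100)) = 604*(404 + (1/2)*(-10)*104) = 604*(404 - 520) = 604*(-116) = -70064)
P(p) = -70064/p
-P(851) = -(-70064)/851 = -1*(-70064/851) = 70064/851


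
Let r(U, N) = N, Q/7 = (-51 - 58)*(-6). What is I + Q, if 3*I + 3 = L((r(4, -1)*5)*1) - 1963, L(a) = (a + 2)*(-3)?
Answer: 11777/3 ≈ 3925.7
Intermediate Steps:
Q = 4578 (Q = 7*((-51 - 58)*(-6)) = 7*(-109*(-6)) = 7*654 = 4578)
L(a) = -6 - 3*a (L(a) = (2 + a)*(-3) = -6 - 3*a)
I = -1957/3 (I = -1 + ((-6 - 3*(-1*5)) - 1963)/3 = -1 + ((-6 - (-15)) - 1963)/3 = -1 + ((-6 - 3*(-5)) - 1963)/3 = -1 + ((-6 + 15) - 1963)/3 = -1 + (9 - 1963)/3 = -1 + (⅓)*(-1954) = -1 - 1954/3 = -1957/3 ≈ -652.33)
I + Q = -1957/3 + 4578 = 11777/3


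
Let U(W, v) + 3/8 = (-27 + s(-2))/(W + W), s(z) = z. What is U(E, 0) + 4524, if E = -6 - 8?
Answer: 253381/56 ≈ 4524.7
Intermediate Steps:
E = -14
U(W, v) = -3/8 - 29/(2*W) (U(W, v) = -3/8 + (-27 - 2)/(W + W) = -3/8 - 29*1/(2*W) = -3/8 - 29/(2*W))
U(E, 0) + 4524 = (⅛)*(-116 - 3*(-14))/(-14) + 4524 = (⅛)*(-1/14)*(-116 + 42) + 4524 = (⅛)*(-1/14)*(-74) + 4524 = 37/56 + 4524 = 253381/56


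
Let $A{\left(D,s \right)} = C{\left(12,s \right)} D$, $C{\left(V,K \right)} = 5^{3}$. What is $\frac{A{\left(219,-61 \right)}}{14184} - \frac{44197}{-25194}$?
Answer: $\frac{24381037}{6617624} \approx 3.6843$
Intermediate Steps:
$C{\left(V,K \right)} = 125$
$A{\left(D,s \right)} = 125 D$
$\frac{A{\left(219,-61 \right)}}{14184} - \frac{44197}{-25194} = \frac{125 \cdot 219}{14184} - \frac{44197}{-25194} = 27375 \cdot \frac{1}{14184} - - \frac{44197}{25194} = \frac{9125}{4728} + \frac{44197}{25194} = \frac{24381037}{6617624}$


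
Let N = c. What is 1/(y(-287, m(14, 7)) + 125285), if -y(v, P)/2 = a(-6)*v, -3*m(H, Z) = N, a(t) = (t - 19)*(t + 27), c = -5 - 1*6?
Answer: -1/176065 ≈ -5.6797e-6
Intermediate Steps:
c = -11 (c = -5 - 6 = -11)
N = -11
a(t) = (-19 + t)*(27 + t)
m(H, Z) = 11/3 (m(H, Z) = -⅓*(-11) = 11/3)
y(v, P) = 1050*v (y(v, P) = -2*(-513 + (-6)² + 8*(-6))*v = -2*(-513 + 36 - 48)*v = -(-1050)*v = 1050*v)
1/(y(-287, m(14, 7)) + 125285) = 1/(1050*(-287) + 125285) = 1/(-301350 + 125285) = 1/(-176065) = -1/176065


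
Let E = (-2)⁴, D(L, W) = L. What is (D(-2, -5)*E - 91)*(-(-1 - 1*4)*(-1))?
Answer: 615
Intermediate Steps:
E = 16
(D(-2, -5)*E - 91)*(-(-1 - 1*4)*(-1)) = (-2*16 - 91)*(-(-1 - 1*4)*(-1)) = (-32 - 91)*(-(-1 - 4)*(-1)) = -123*(-1*(-5))*(-1) = -615*(-1) = -123*(-5) = 615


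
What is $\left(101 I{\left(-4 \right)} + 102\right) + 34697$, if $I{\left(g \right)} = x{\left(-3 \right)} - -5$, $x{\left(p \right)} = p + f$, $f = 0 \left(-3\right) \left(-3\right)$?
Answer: $35001$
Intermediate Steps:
$f = 0$ ($f = 0 \left(-3\right) = 0$)
$x{\left(p \right)} = p$ ($x{\left(p \right)} = p + 0 = p$)
$I{\left(g \right)} = 2$ ($I{\left(g \right)} = -3 - -5 = -3 + 5 = 2$)
$\left(101 I{\left(-4 \right)} + 102\right) + 34697 = \left(101 \cdot 2 + 102\right) + 34697 = \left(202 + 102\right) + 34697 = 304 + 34697 = 35001$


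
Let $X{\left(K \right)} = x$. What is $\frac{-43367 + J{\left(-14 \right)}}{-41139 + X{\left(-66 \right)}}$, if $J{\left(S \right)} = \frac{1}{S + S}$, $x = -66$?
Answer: $\frac{404759}{384580} \approx 1.0525$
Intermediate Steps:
$X{\left(K \right)} = -66$
$J{\left(S \right)} = \frac{1}{2 S}$
$\frac{-43367 + J{\left(-14 \right)}}{-41139 + X{\left(-66 \right)}} = \frac{-43367 + \frac{1}{2 \left(-14\right)}}{-41139 - 66} = \frac{-43367 + \frac{1}{2} \left(- \frac{1}{14}\right)}{-41205} = \left(-43367 - \frac{1}{28}\right) \left(- \frac{1}{41205}\right) = \left(- \frac{1214277}{28}\right) \left(- \frac{1}{41205}\right) = \frac{404759}{384580}$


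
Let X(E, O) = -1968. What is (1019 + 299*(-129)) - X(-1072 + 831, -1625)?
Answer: -35584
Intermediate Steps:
(1019 + 299*(-129)) - X(-1072 + 831, -1625) = (1019 + 299*(-129)) - 1*(-1968) = (1019 - 38571) + 1968 = -37552 + 1968 = -35584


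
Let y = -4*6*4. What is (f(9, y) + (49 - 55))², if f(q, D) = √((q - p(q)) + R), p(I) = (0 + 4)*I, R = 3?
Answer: 12 - 24*I*√6 ≈ 12.0 - 58.788*I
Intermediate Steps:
p(I) = 4*I
y = -96 (y = -24*4 = -96)
f(q, D) = √(3 - 3*q) (f(q, D) = √((q - 4*q) + 3) = √(-3*q + 3) = √(3 - 3*q))
(f(9, y) + (49 - 55))² = (√(3 - 3*9) + (49 - 55))² = (√(3 - 27) - 6)² = (√(-24) - 6)² = (2*I*√6 - 6)² = (-6 + 2*I*√6)²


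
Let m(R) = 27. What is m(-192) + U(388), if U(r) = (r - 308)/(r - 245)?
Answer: 3941/143 ≈ 27.559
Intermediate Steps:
U(r) = (-308 + r)/(-245 + r)
m(-192) + U(388) = 27 + (-308 + 388)/(-245 + 388) = 27 + 80/143 = 3941/143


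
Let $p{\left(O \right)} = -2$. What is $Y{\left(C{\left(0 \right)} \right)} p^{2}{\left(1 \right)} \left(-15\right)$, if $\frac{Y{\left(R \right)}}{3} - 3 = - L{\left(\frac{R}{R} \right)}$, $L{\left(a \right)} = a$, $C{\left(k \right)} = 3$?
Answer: $-360$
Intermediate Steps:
$Y{\left(R \right)} = 6$ ($Y{\left(R \right)} = 9 + 3 \left(- \frac{R}{R}\right) = 9 + 3 \left(\left(-1\right) 1\right) = 9 + 3 \left(-1\right) = 9 - 3 = 6$)
$Y{\left(C{\left(0 \right)} \right)} p^{2}{\left(1 \right)} \left(-15\right) = 6 \left(-2\right)^{2} \left(-15\right) = 6 \cdot 4 \left(-15\right) = 24 \left(-15\right) = -360$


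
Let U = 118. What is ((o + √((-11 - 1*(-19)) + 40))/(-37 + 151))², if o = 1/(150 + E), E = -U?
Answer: 2587/700416 + √3/51984 ≈ 0.0037268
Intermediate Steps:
E = -118 (E = -1*118 = -118)
o = 1/32 (o = 1/(150 - 118) = 1/32 ≈ 0.031250)
((o + √((-11 - 1*(-19)) + 40))/(-37 + 151))² = ((1/32 + √((-11 - 1*(-19)) + 40))/(-37 + 151))² = ((1/32 + √((-11 + 19) + 40))/114)² = ((1/32 + √(8 + 40))*(1/114))² = ((1/32 + √48)*(1/114))² = ((1/32 + 4*√3)*(1/114))² = (1/3648 + 2*√3/57)²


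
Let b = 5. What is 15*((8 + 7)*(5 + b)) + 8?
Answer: 2258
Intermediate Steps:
15*((8 + 7)*(5 + b)) + 8 = 15*((8 + 7)*(5 + 5)) + 8 = 15*(15*10) + 8 = 15*150 + 8 = 2250 + 8 = 2258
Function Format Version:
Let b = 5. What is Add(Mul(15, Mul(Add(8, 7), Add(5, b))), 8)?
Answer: 2258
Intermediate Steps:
Add(Mul(15, Mul(Add(8, 7), Add(5, b))), 8) = Add(Mul(15, Mul(Add(8, 7), Add(5, 5))), 8) = Add(Mul(15, Mul(15, 10)), 8) = Add(Mul(15, 150), 8) = Add(2250, 8) = 2258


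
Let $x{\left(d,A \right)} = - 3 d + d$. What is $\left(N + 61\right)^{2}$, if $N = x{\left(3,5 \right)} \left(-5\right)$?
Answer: $8281$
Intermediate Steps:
$x{\left(d,A \right)} = - 2 d$
$N = 30$ ($N = \left(-2\right) 3 \left(-5\right) = \left(-6\right) \left(-5\right) = 30$)
$\left(N + 61\right)^{2} = \left(30 + 61\right)^{2} = 91^{2} = 8281$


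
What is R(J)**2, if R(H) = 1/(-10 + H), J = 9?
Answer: 1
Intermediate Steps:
R(J)**2 = (1/(-10 + 9))**2 = (1/(-1))**2 = (-1)**2 = 1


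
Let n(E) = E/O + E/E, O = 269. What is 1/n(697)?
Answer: 269/966 ≈ 0.27847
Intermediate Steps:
n(E) = 1 + E/269 (n(E) = E/269 + E/E = E*(1/269) + 1 = E/269 + 1 = 1 + E/269)
1/n(697) = 1/(1 + (1/269)*697) = 1/(1 + 697/269) = 1/(966/269) = 269/966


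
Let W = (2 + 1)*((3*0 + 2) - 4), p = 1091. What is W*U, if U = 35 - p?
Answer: 6336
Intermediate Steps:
W = -6 (W = 3*((0 + 2) - 4) = 3*(2 - 4) = 3*(-2) = -6)
U = -1056 (U = 35 - 1*1091 = 35 - 1091 = -1056)
W*U = -6*(-1056) = 6336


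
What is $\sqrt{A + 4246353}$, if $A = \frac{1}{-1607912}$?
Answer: $\frac{\sqrt{2744610091101081430}}{803956} \approx 2060.7$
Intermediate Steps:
$A = - \frac{1}{1607912} \approx -6.2192 \cdot 10^{-7}$
$\sqrt{A + 4246353} = \sqrt{- \frac{1}{1607912} + 4246353} = \sqrt{\frac{6827761944935}{1607912}} = \frac{\sqrt{2744610091101081430}}{803956}$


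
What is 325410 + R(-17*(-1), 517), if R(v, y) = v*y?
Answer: 334199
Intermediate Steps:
325410 + R(-17*(-1), 517) = 325410 - 17*(-1)*517 = 325410 + 17*517 = 325410 + 8789 = 334199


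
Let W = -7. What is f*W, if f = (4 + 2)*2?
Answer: -84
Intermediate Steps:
f = 12 (f = 6*2 = 12)
f*W = 12*(-7) = -84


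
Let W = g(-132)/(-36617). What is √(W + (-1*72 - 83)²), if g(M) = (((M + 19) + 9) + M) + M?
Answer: √32212846128281/36617 ≈ 155.00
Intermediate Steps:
g(M) = 28 + 3*M (g(M) = (((19 + M) + 9) + M) + M = ((28 + M) + M) + M = (28 + 2*M) + M = 28 + 3*M)
W = 368/36617 (W = (28 + 3*(-132))/(-36617) = (28 - 396)*(-1/36617) = -368*(-1/36617) = 368/36617 ≈ 0.010050)
√(W + (-1*72 - 83)²) = √(368/36617 + (-1*72 - 83)²) = √(368/36617 + (-72 - 83)²) = √(368/36617 + (-155)²) = √(368/36617 + 24025) = √(879723793/36617) = √32212846128281/36617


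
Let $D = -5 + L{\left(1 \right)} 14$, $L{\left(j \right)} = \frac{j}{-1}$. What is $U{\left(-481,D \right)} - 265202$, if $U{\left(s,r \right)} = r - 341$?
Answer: $-265562$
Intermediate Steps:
$L{\left(j \right)} = - j$ ($L{\left(j \right)} = j \left(-1\right) = - j$)
$D = -19$ ($D = -5 + \left(-1\right) 1 \cdot 14 = -5 - 14 = -19$)
$U{\left(s,r \right)} = -341 + r$ ($U{\left(s,r \right)} = r - 341 = -341 + r$)
$U{\left(-481,D \right)} - 265202 = \left(-341 - 19\right) - 265202 = -360 - 265202 = -265562$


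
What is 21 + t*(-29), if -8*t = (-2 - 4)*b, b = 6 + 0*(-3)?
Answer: -219/2 ≈ -109.50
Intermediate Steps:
b = 6 (b = 6 + 0 = 6)
t = 9/2 (t = -(-2 - 4)*6/8 = -(-3)*6/4 = -⅛*(-36) = 9/2 ≈ 4.5000)
21 + t*(-29) = 21 + (9/2)*(-29) = 21 - 261/2 = -219/2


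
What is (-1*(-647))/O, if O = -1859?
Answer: -647/1859 ≈ -0.34804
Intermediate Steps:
(-1*(-647))/O = -1*(-647)/(-1859) = 647*(-1/1859) = -647/1859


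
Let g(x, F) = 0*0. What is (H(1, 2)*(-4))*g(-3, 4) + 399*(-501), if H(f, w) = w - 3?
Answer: -199899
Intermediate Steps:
g(x, F) = 0
H(f, w) = -3 + w
(H(1, 2)*(-4))*g(-3, 4) + 399*(-501) = ((-3 + 2)*(-4))*0 + 399*(-501) = -1*(-4)*0 - 199899 = 4*0 - 199899 = 0 - 199899 = -199899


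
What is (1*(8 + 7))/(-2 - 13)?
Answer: -1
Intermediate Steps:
(1*(8 + 7))/(-2 - 13) = (1*15)/(-15) = 15*(-1/15) = -1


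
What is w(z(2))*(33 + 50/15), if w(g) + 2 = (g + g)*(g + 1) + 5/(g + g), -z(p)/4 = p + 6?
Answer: 4608629/64 ≈ 72010.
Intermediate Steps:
z(p) = -24 - 4*p (z(p) = -4*(p + 6) = -4*(6 + p) = -24 - 4*p)
w(g) = -2 + 5/(2*g) + 2*g*(1 + g) (w(g) = -2 + ((g + g)*(g + 1) + 5/(g + g)) = -2 + ((2*g)*(1 + g) + 5/(2*g)) = -2 + (2*g*(1 + g) + (1/(2*g))*5) = -2 + (2*g*(1 + g) + 5/(2*g)) = -2 + (5/(2*g) + 2*g*(1 + g)) = -2 + 5/(2*g) + 2*g*(1 + g))
w(z(2))*(33 + 50/15) = ((5 + 4*(-24 - 4*2)*(-1 + (-24 - 4*2) + (-24 - 4*2)²))/(2*(-24 - 4*2)))*(33 + 50/15) = ((5 + 4*(-24 - 8)*(-1 + (-24 - 8) + (-24 - 8)²))/(2*(-24 - 8)))*(33 + 50*(1/15)) = ((½)*(5 + 4*(-32)*(-1 - 32 + (-32)²))/(-32))*(33 + 10/3) = ((½)*(-1/32)*(5 + 4*(-32)*(-1 - 32 + 1024)))*(109/3) = ((½)*(-1/32)*(5 + 4*(-32)*991))*(109/3) = ((½)*(-1/32)*(5 - 126848))*(109/3) = ((½)*(-1/32)*(-126843))*(109/3) = (126843/64)*(109/3) = 4608629/64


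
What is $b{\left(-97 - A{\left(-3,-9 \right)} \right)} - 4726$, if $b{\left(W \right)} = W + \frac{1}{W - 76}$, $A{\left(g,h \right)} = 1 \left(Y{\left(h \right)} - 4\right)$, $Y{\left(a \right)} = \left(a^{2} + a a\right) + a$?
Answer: $- \frac{1600985}{322} \approx -4972.0$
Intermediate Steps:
$Y{\left(a \right)} = a + 2 a^{2}$ ($Y{\left(a \right)} = \left(a^{2} + a^{2}\right) + a = 2 a^{2} + a = a + 2 a^{2}$)
$A{\left(g,h \right)} = -4 + h \left(1 + 2 h\right)$ ($A{\left(g,h \right)} = 1 \left(h \left(1 + 2 h\right) - 4\right) = 1 \left(-4 + h \left(1 + 2 h\right)\right) = -4 + h \left(1 + 2 h\right)$)
$b{\left(W \right)} = W + \frac{1}{-76 + W}$
$b{\left(-97 - A{\left(-3,-9 \right)} \right)} - 4726 = \frac{1 + \left(-97 - \left(-4 - 9 \left(1 + 2 \left(-9\right)\right)\right)\right)^{2} - 76 \left(-97 - \left(-4 - 9 \left(1 + 2 \left(-9\right)\right)\right)\right)}{-76 - \left(93 - 9 \left(1 + 2 \left(-9\right)\right)\right)} - 4726 = \frac{1 + \left(-97 - \left(-4 - 9 \left(1 - 18\right)\right)\right)^{2} - 76 \left(-97 - \left(-4 - 9 \left(1 - 18\right)\right)\right)}{-76 - \left(93 - 9 \left(1 - 18\right)\right)} - 4726 = \frac{1 + \left(-97 - \left(-4 - -153\right)\right)^{2} - 76 \left(-97 - \left(-4 - -153\right)\right)}{-76 - \left(93 + 153\right)} - 4726 = \frac{1 + \left(-97 - \left(-4 + 153\right)\right)^{2} - 76 \left(-97 - \left(-4 + 153\right)\right)}{-76 - 246} - 4726 = \frac{1 + \left(-97 - 149\right)^{2} - 76 \left(-97 - 149\right)}{-76 - 246} - 4726 = \frac{1 + \left(-246\right)^{2} - -18696}{-76 - 246} - 4726 = \frac{1 + 60516 + 18696}{-322} - 4726 = \left(- \frac{1}{322}\right) 79213 - 4726 = - \frac{79213}{322} - 4726 = - \frac{1600985}{322}$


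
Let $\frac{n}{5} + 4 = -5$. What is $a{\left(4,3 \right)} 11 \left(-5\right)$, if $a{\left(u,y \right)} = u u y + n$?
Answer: $-165$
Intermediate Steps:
$n = -45$ ($n = -20 + 5 \left(-5\right) = -20 - 25 = -45$)
$a{\left(u,y \right)} = -45 + y u^{2}$ ($a{\left(u,y \right)} = u u y - 45 = u^{2} y - 45 = y u^{2} - 45 = -45 + y u^{2}$)
$a{\left(4,3 \right)} 11 \left(-5\right) = \left(-45 + 3 \cdot 4^{2}\right) 11 \left(-5\right) = \left(-45 + 3 \cdot 16\right) 11 \left(-5\right) = \left(-45 + 48\right) 11 \left(-5\right) = 3 \cdot 11 \left(-5\right) = 33 \left(-5\right) = -165$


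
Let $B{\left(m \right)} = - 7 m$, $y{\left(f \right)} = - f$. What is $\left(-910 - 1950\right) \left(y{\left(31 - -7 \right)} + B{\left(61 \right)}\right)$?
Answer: $1329900$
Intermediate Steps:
$\left(-910 - 1950\right) \left(y{\left(31 - -7 \right)} + B{\left(61 \right)}\right) = \left(-910 - 1950\right) \left(- (31 - -7) - 427\right) = - 2860 \left(- (31 + 7) - 427\right) = - 2860 \left(\left(-1\right) 38 - 427\right) = - 2860 \left(-38 - 427\right) = \left(-2860\right) \left(-465\right) = 1329900$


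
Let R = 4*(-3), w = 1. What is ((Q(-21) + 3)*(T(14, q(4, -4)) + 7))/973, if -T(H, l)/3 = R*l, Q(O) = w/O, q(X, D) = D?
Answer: -8494/20433 ≈ -0.41570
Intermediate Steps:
Q(O) = 1/O
R = -12
T(H, l) = 36*l (T(H, l) = -(-36)*l = 36*l)
((Q(-21) + 3)*(T(14, q(4, -4)) + 7))/973 = ((1/(-21) + 3)*(36*(-4) + 7))/973 = ((-1/21 + 3)*(-144 + 7))*(1/973) = ((62/21)*(-137))*(1/973) = -8494/21*1/973 = -8494/20433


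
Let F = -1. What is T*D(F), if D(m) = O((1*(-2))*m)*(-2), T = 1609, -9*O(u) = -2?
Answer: -6436/9 ≈ -715.11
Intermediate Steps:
O(u) = 2/9 (O(u) = -1/9*(-2) = 2/9)
D(m) = -4/9 (D(m) = (2/9)*(-2) = -4/9)
T*D(F) = 1609*(-4/9) = -6436/9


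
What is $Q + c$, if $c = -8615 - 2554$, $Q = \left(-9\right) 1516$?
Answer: $-24813$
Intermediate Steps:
$Q = -13644$
$c = -11169$
$Q + c = -13644 - 11169 = -24813$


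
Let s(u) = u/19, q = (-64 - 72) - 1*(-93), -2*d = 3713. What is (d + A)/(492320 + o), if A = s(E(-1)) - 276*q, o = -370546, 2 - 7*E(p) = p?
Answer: 2663065/32391884 ≈ 0.082214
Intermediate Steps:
E(p) = 2/7 - p/7
d = -3713/2 (d = -½*3713 = -3713/2 ≈ -1856.5)
q = -43 (q = -136 + 93 = -43)
s(u) = u/19 (s(u) = u*(1/19) = u/19)
A = 1578447/133 (A = (2/7 - ⅐*(-1))/19 - 276*(-43) = (2/7 + ⅐)/19 + 11868 = (1/19)*(3/7) + 11868 = 3/133 + 11868 = 1578447/133 ≈ 11868.)
(d + A)/(492320 + o) = (-3713/2 + 1578447/133)/(492320 - 370546) = (2663065/266)/121774 = (2663065/266)*(1/121774) = 2663065/32391884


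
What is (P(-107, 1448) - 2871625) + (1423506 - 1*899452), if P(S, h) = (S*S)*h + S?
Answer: 14230474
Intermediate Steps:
P(S, h) = S + h*S² (P(S, h) = S²*h + S = h*S² + S = S + h*S²)
(P(-107, 1448) - 2871625) + (1423506 - 1*899452) = (-107*(1 - 107*1448) - 2871625) + (1423506 - 1*899452) = (-107*(1 - 154936) - 2871625) + (1423506 - 899452) = (-107*(-154935) - 2871625) + 524054 = (16578045 - 2871625) + 524054 = 13706420 + 524054 = 14230474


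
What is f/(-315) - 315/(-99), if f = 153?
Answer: 1038/385 ≈ 2.6961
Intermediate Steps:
f/(-315) - 315/(-99) = 153/(-315) - 315/(-99) = 153*(-1/315) - 315*(-1/99) = -17/35 + 35/11 = 1038/385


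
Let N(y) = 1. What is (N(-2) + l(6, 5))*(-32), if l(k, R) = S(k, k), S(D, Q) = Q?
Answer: -224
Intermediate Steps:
l(k, R) = k
(N(-2) + l(6, 5))*(-32) = (1 + 6)*(-32) = 7*(-32) = -224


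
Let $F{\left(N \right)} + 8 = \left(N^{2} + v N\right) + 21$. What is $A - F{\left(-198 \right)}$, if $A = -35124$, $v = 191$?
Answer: $-36523$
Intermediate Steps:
$F{\left(N \right)} = 13 + N^{2} + 191 N$ ($F{\left(N \right)} = -8 + \left(\left(N^{2} + 191 N\right) + 21\right) = -8 + \left(21 + N^{2} + 191 N\right) = 13 + N^{2} + 191 N$)
$A - F{\left(-198 \right)} = -35124 - \left(13 + \left(-198\right)^{2} + 191 \left(-198\right)\right) = -35124 - \left(13 + 39204 - 37818\right) = -35124 - 1399 = -36523$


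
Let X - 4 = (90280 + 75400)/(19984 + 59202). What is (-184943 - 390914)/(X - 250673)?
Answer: 22799906201/9924654877 ≈ 2.2973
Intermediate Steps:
X = 241212/39593 (X = 4 + (90280 + 75400)/(19984 + 59202) = 4 + 165680/79186 = 4 + 165680*(1/79186) = 4 + 82840/39593 = 241212/39593 ≈ 6.0923)
(-184943 - 390914)/(X - 250673) = (-184943 - 390914)/(241212/39593 - 250673) = -575857/(-9924654877/39593) = -575857*(-39593/9924654877) = 22799906201/9924654877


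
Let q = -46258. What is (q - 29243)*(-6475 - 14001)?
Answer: 1545958476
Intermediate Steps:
(q - 29243)*(-6475 - 14001) = (-46258 - 29243)*(-6475 - 14001) = -75501*(-20476) = 1545958476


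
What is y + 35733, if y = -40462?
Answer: -4729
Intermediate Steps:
y + 35733 = -40462 + 35733 = -4729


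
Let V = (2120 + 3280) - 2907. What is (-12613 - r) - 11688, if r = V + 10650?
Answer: -37444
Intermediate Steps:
V = 2493 (V = 5400 - 2907 = 2493)
r = 13143 (r = 2493 + 10650 = 13143)
(-12613 - r) - 11688 = (-12613 - 1*13143) - 11688 = (-12613 - 13143) - 11688 = -25756 - 11688 = -37444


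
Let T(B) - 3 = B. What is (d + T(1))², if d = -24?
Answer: 400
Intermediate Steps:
T(B) = 3 + B
(d + T(1))² = (-24 + (3 + 1))² = (-24 + 4)² = (-20)² = 400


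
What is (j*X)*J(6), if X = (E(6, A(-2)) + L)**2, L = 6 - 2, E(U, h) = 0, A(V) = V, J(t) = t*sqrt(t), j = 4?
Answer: 384*sqrt(6) ≈ 940.60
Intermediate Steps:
J(t) = t**(3/2)
L = 4
X = 16 (X = (0 + 4)**2 = 4**2 = 16)
(j*X)*J(6) = (4*16)*6**(3/2) = 64*(6*sqrt(6)) = 384*sqrt(6)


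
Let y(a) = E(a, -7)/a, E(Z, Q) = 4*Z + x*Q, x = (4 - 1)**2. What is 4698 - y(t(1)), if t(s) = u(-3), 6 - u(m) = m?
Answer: 4701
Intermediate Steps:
u(m) = 6 - m
t(s) = 9 (t(s) = 6 - 1*(-3) = 6 + 3 = 9)
x = 9 (x = 3**2 = 9)
E(Z, Q) = 4*Z + 9*Q
y(a) = (-63 + 4*a)/a (y(a) = (4*a + 9*(-7))/a = (4*a - 63)/a = (-63 + 4*a)/a)
4698 - y(t(1)) = 4698 - (4 - 63/9) = 4698 - (4 - 63*1/9) = 4698 - (4 - 7) = 4698 - 1*(-3) = 4698 + 3 = 4701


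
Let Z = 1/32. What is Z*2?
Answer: 1/16 ≈ 0.062500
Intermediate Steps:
Z = 1/32 ≈ 0.031250
Z*2 = (1/32)*2 = 1/16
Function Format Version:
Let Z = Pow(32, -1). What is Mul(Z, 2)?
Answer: Rational(1, 16) ≈ 0.062500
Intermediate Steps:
Z = Rational(1, 32) ≈ 0.031250
Mul(Z, 2) = Mul(Rational(1, 32), 2) = Rational(1, 16)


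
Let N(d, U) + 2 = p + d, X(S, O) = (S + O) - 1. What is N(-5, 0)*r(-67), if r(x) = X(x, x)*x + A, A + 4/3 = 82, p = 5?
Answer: -54754/3 ≈ -18251.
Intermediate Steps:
X(S, O) = -1 + O + S (X(S, O) = (O + S) - 1 = -1 + O + S)
A = 242/3 (A = -4/3 + 82 = 242/3 ≈ 80.667)
r(x) = 242/3 + x*(-1 + 2*x) (r(x) = (-1 + x + x)*x + 242/3 = (-1 + 2*x)*x + 242/3 = x*(-1 + 2*x) + 242/3 = 242/3 + x*(-1 + 2*x))
N(d, U) = 3 + d (N(d, U) = -2 + (5 + d) = 3 + d)
N(-5, 0)*r(-67) = (3 - 5)*(242/3 - 1*(-67) + 2*(-67)²) = -2*(242/3 + 67 + 2*4489) = -2*(242/3 + 67 + 8978) = -2*27377/3 = -54754/3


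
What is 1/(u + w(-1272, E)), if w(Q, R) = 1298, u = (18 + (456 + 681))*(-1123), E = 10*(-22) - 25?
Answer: -1/1295767 ≈ -7.7174e-7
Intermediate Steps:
E = -245 (E = -220 - 25 = -245)
u = -1297065 (u = (18 + 1137)*(-1123) = 1155*(-1123) = -1297065)
1/(u + w(-1272, E)) = 1/(-1297065 + 1298) = 1/(-1295767) = -1/1295767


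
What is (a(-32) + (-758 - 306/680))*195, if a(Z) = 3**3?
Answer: -570531/4 ≈ -1.4263e+5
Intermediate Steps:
a(Z) = 27
(a(-32) + (-758 - 306/680))*195 = (27 + (-758 - 306/680))*195 = (27 + (-758 - 1*9/20))*195 = (27 + (-758 - 9/20))*195 = (27 - 15169/20)*195 = -14629/20*195 = -570531/4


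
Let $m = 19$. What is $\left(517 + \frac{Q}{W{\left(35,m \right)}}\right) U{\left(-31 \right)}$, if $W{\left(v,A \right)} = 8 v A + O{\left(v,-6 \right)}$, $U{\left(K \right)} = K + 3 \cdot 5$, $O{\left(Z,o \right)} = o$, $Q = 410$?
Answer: $- \frac{21981984}{2657} \approx -8273.2$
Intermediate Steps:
$U{\left(K \right)} = 15 + K$ ($U{\left(K \right)} = K + 15 = 15 + K$)
$W{\left(v,A \right)} = -6 + 8 A v$ ($W{\left(v,A \right)} = 8 v A - 6 = 8 A v - 6 = -6 + 8 A v$)
$\left(517 + \frac{Q}{W{\left(35,m \right)}}\right) U{\left(-31 \right)} = \left(517 + \frac{410}{-6 + 8 \cdot 19 \cdot 35}\right) \left(15 - 31\right) = \left(517 + \frac{410}{-6 + 5320}\right) \left(-16\right) = \left(517 + \frac{410}{5314}\right) \left(-16\right) = \left(517 + 410 \cdot \frac{1}{5314}\right) \left(-16\right) = \left(517 + \frac{205}{2657}\right) \left(-16\right) = \frac{1373874}{2657} \left(-16\right) = - \frac{21981984}{2657}$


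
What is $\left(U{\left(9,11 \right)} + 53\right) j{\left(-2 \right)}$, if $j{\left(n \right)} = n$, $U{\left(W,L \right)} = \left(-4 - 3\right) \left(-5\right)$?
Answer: $-176$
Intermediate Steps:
$U{\left(W,L \right)} = 35$ ($U{\left(W,L \right)} = \left(-7\right) \left(-5\right) = 35$)
$\left(U{\left(9,11 \right)} + 53\right) j{\left(-2 \right)} = \left(35 + 53\right) \left(-2\right) = 88 \left(-2\right) = -176$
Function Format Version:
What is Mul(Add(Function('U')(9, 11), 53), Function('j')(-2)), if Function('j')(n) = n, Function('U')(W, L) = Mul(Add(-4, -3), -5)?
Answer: -176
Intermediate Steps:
Function('U')(W, L) = 35 (Function('U')(W, L) = Mul(-7, -5) = 35)
Mul(Add(Function('U')(9, 11), 53), Function('j')(-2)) = Mul(Add(35, 53), -2) = Mul(88, -2) = -176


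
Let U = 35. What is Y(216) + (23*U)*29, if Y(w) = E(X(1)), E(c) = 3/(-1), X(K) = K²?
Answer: 23342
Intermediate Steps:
E(c) = -3 (E(c) = 3*(-1) = -3)
Y(w) = -3
Y(216) + (23*U)*29 = -3 + (23*35)*29 = -3 + 805*29 = -3 + 23345 = 23342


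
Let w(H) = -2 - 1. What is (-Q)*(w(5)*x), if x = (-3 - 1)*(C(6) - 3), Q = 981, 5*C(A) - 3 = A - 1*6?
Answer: 141264/5 ≈ 28253.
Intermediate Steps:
C(A) = -3/5 + A/5 (C(A) = 3/5 + (A - 1*6)/5 = 3/5 + (A - 6)/5 = 3/5 + (-6 + A)/5 = 3/5 + (-6/5 + A/5) = -3/5 + A/5)
x = 48/5 (x = (-3 - 1)*((-3/5 + (1/5)*6) - 3) = -4*((-3/5 + 6/5) - 3) = -4*(3/5 - 3) = -4*(-12/5) = 48/5 ≈ 9.6000)
w(H) = -3
(-Q)*(w(5)*x) = (-1*981)*(-3*48/5) = -981*(-144/5) = 141264/5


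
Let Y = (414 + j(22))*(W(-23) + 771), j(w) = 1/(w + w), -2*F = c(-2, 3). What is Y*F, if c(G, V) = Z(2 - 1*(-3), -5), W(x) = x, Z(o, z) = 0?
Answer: 0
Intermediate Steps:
c(G, V) = 0
F = 0 (F = -½*0 = 0)
j(w) = 1/(2*w)
Y = 309689 (Y = (414 + (½)/22)*(-23 + 771) = (414 + (½)*(1/22))*748 = (414 + 1/44)*748 = (18217/44)*748 = 309689)
Y*F = 309689*0 = 0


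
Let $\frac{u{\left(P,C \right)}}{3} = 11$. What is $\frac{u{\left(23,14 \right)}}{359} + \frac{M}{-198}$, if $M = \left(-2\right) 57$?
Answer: $\frac{7910}{11847} \approx 0.66768$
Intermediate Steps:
$u{\left(P,C \right)} = 33$ ($u{\left(P,C \right)} = 3 \cdot 11 = 33$)
$M = -114$
$\frac{u{\left(23,14 \right)}}{359} + \frac{M}{-198} = \frac{33}{359} - \frac{114}{-198} = 33 \cdot \frac{1}{359} - - \frac{19}{33} = \frac{33}{359} + \frac{19}{33} = \frac{7910}{11847}$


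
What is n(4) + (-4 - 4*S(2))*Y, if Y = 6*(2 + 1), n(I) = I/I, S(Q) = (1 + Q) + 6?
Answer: -719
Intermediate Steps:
S(Q) = 7 + Q
n(I) = 1
Y = 18 (Y = 6*3 = 18)
n(4) + (-4 - 4*S(2))*Y = 1 + (-4 - 4*(7 + 2))*18 = 1 + (-4 - 4*9)*18 = 1 + (-4 - 36)*18 = 1 - 40*18 = 1 - 720 = -719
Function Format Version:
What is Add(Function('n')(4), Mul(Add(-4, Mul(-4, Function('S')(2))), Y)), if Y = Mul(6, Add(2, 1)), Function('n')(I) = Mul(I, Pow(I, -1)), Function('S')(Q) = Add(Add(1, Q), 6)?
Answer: -719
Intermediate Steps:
Function('S')(Q) = Add(7, Q)
Function('n')(I) = 1
Y = 18 (Y = Mul(6, 3) = 18)
Add(Function('n')(4), Mul(Add(-4, Mul(-4, Function('S')(2))), Y)) = Add(1, Mul(Add(-4, Mul(-4, Add(7, 2))), 18)) = Add(1, Mul(Add(-4, Mul(-4, 9)), 18)) = Add(1, Mul(Add(-4, -36), 18)) = Add(1, Mul(-40, 18)) = Add(1, -720) = -719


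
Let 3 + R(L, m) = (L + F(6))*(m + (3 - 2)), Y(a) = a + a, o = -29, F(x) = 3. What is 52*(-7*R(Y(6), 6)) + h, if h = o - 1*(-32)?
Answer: -37125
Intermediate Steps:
Y(a) = 2*a
R(L, m) = -3 + (1 + m)*(3 + L) (R(L, m) = -3 + (L + 3)*(m + (3 - 2)) = -3 + (3 + L)*(m + 1) = -3 + (3 + L)*(1 + m) = -3 + (1 + m)*(3 + L))
h = 3 (h = -29 - 1*(-32) = -29 + 32 = 3)
52*(-7*R(Y(6), 6)) + h = 52*(-7*(2*6 + 3*6 + (2*6)*6)) + 3 = 52*(-7*(12 + 18 + 12*6)) + 3 = 52*(-7*(12 + 18 + 72)) + 3 = 52*(-7*102) + 3 = 52*(-714) + 3 = -37128 + 3 = -37125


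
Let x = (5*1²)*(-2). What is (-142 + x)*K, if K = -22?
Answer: 3344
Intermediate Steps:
x = -10 (x = (5*1)*(-2) = 5*(-2) = -10)
(-142 + x)*K = (-142 - 10)*(-22) = -152*(-22) = 3344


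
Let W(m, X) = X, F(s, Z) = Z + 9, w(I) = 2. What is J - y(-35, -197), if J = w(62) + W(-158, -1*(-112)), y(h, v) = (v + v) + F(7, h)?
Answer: 534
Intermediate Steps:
F(s, Z) = 9 + Z
y(h, v) = 9 + h + 2*v (y(h, v) = (v + v) + (9 + h) = 2*v + (9 + h) = 9 + h + 2*v)
J = 114 (J = 2 - 1*(-112) = 2 + 112 = 114)
J - y(-35, -197) = 114 - (9 - 35 + 2*(-197)) = 114 - (9 - 35 - 394) = 114 - 1*(-420) = 114 + 420 = 534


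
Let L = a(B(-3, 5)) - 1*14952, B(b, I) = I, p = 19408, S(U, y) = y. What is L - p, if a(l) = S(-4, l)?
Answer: -34355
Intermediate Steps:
a(l) = l
L = -14947 (L = 5 - 1*14952 = 5 - 14952 = -14947)
L - p = -14947 - 1*19408 = -14947 - 19408 = -34355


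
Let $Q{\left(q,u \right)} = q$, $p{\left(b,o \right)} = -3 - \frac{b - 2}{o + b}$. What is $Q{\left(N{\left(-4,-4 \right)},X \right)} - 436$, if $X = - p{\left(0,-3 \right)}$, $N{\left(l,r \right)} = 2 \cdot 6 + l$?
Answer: $-428$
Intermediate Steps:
$N{\left(l,r \right)} = 12 + l$
$p{\left(b,o \right)} = -3 - \frac{-2 + b}{b + o}$
$X = \frac{11}{3}$ ($X = - \frac{2 - 0 - -9}{0 - 3} = - \frac{2 + 0 + 9}{-3} = - \frac{\left(-1\right) 11}{3} = \left(-1\right) \left(- \frac{11}{3}\right) = \frac{11}{3} \approx 3.6667$)
$Q{\left(N{\left(-4,-4 \right)},X \right)} - 436 = \left(12 - 4\right) - 436 = 8 - 436 = -428$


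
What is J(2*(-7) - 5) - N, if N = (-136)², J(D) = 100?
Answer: -18396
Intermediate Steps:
N = 18496
J(2*(-7) - 5) - N = 100 - 1*18496 = 100 - 18496 = -18396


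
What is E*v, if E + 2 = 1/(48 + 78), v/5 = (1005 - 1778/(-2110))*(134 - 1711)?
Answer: 210018681314/13293 ≈ 1.5799e+7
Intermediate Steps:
v = -1673455628/211 (v = 5*((1005 - 1778/(-2110))*(134 - 1711)) = 5*((1005 - 1778*(-1/2110))*(-1577)) = 5*((1005 + 889/1055)*(-1577)) = 5*((1061164/1055)*(-1577)) = 5*(-1673455628/1055) = -1673455628/211 ≈ -7.9311e+6)
E = -251/126 (E = -2 + 1/(48 + 78) = -2 + 1/126 = -251/126 ≈ -1.9921)
E*v = -251/126*(-1673455628/211) = 210018681314/13293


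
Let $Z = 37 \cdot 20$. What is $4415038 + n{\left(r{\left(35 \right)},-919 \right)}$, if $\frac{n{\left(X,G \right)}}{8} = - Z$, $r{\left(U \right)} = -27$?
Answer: $4409118$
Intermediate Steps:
$Z = 740$
$n{\left(X,G \right)} = -5920$ ($n{\left(X,G \right)} = 8 \left(\left(-1\right) 740\right) = 8 \left(-740\right) = -5920$)
$4415038 + n{\left(r{\left(35 \right)},-919 \right)} = 4415038 - 5920 = 4409118$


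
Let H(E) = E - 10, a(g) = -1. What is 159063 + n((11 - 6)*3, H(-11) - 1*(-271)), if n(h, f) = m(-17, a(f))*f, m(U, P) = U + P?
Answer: 154563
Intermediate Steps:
m(U, P) = P + U
H(E) = -10 + E
n(h, f) = -18*f (n(h, f) = (-1 - 17)*f = -18*f)
159063 + n((11 - 6)*3, H(-11) - 1*(-271)) = 159063 - 18*((-10 - 11) - 1*(-271)) = 159063 - 18*(-21 + 271) = 159063 - 18*250 = 159063 - 4500 = 154563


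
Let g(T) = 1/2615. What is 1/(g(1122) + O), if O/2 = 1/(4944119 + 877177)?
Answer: 7611344520/2913263 ≈ 2612.7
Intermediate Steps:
g(T) = 1/2615
O = 1/2910648 (O = 2/(4944119 + 877177) = 2/5821296 = 2*(1/5821296) = 1/2910648 ≈ 3.4357e-7)
1/(g(1122) + O) = 1/(1/2615 + 1/2910648) = 1/(2913263/7611344520) = 7611344520/2913263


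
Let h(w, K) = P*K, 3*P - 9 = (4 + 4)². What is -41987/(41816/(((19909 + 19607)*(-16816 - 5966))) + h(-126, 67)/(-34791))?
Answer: 18264764832673557/20405112910 ≈ 8.9511e+5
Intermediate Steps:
P = 73/3 (P = 3 + (4 + 4)²/3 = 3 + (⅓)*8² = 3 + (⅓)*64 = 3 + 64/3 = 73/3 ≈ 24.333)
h(w, K) = 73*K/3
-41987/(41816/(((19909 + 19607)*(-16816 - 5966))) + h(-126, 67)/(-34791)) = -41987/(41816/(((19909 + 19607)*(-16816 - 5966))) + ((73/3)*67)/(-34791)) = -41987/(41816/((39516*(-22782))) + (4891/3)*(-1/34791)) = -41987/(41816/(-900253512) - 4891/104373) = -41987/(41816*(-1/900253512) - 4891/104373) = -41987/(-5227/112531689 - 4891/104373) = -41987/(-20405112910/435009999111) = -41987*(-435009999111/20405112910) = 18264764832673557/20405112910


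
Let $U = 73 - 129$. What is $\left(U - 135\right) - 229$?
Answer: $-420$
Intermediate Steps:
$U = -56$ ($U = 73 - 129 = -56$)
$\left(U - 135\right) - 229 = \left(-56 - 135\right) - 229 = -191 - 229 = -420$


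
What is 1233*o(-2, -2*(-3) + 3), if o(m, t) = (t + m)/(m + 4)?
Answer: 8631/2 ≈ 4315.5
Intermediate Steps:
o(m, t) = (m + t)/(4 + m)
1233*o(-2, -2*(-3) + 3) = 1233*((-2 + (-2*(-3) + 3))/(4 - 2)) = 1233*((-2 + (6 + 3))/2) = 1233*((-2 + 9)/2) = 1233*((½)*7) = 1233*(7/2) = 8631/2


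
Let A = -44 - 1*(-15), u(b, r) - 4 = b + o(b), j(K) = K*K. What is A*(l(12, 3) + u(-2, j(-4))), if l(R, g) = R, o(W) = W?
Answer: -348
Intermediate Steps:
j(K) = K²
u(b, r) = 4 + 2*b (u(b, r) = 4 + (b + b) = 4 + 2*b)
A = -29 (A = -44 + 15 = -29)
A*(l(12, 3) + u(-2, j(-4))) = -29*(12 + (4 + 2*(-2))) = -29*(12 + (4 - 4)) = -29*(12 + 0) = -29*12 = -348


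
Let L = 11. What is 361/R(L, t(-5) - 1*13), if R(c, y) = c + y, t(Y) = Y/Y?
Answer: -361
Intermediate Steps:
t(Y) = 1
361/R(L, t(-5) - 1*13) = 361/(11 + (1 - 1*13)) = 361/(11 + (1 - 13)) = 361/(11 - 12) = 361/(-1) = 361*(-1) = -361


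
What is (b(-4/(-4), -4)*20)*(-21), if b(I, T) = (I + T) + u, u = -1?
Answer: 1680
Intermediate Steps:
b(I, T) = -1 + I + T (b(I, T) = (I + T) - 1 = -1 + I + T)
(b(-4/(-4), -4)*20)*(-21) = ((-1 - 4/(-4) - 4)*20)*(-21) = ((-1 - 4*(-1/4) - 4)*20)*(-21) = ((-1 + 1 - 4)*20)*(-21) = -4*20*(-21) = -80*(-21) = 1680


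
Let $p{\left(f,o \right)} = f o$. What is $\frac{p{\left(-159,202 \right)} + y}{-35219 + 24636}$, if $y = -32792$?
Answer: $\frac{64910}{10583} \approx 6.1334$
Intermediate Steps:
$\frac{p{\left(-159,202 \right)} + y}{-35219 + 24636} = \frac{\left(-159\right) 202 - 32792}{-35219 + 24636} = \frac{-32118 - 32792}{-10583} = \left(-64910\right) \left(- \frac{1}{10583}\right) = \frac{64910}{10583}$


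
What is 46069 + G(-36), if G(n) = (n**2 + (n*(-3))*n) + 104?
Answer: 43581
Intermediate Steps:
G(n) = 104 - 2*n**2 (G(n) = (n**2 + (-3*n)*n) + 104 = (n**2 - 3*n**2) + 104 = -2*n**2 + 104 = 104 - 2*n**2)
46069 + G(-36) = 46069 + (104 - 2*(-36)**2) = 46069 + (104 - 2*1296) = 46069 + (104 - 2592) = 46069 - 2488 = 43581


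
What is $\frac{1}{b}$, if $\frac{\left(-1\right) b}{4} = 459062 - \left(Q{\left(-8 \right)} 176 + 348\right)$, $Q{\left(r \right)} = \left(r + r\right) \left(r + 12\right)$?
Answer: $- \frac{1}{1879912} \approx -5.3194 \cdot 10^{-7}$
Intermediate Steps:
$Q{\left(r \right)} = 2 r \left(12 + r\right)$
$b = -1879912$ ($b = - 4 \left(459062 - \left(2 \left(-8\right) \left(12 - 8\right) 176 + 348\right)\right) = - 4 \left(459062 - \left(2 \left(-8\right) 4 \cdot 176 + 348\right)\right) = - 4 \left(459062 - \left(\left(-64\right) 176 + 348\right)\right) = - 4 \left(459062 - \left(-11264 + 348\right)\right) = - 4 \left(459062 - -10916\right) = - 4 \left(459062 + 10916\right) = \left(-4\right) 469978 = -1879912$)
$\frac{1}{b} = \frac{1}{-1879912} = - \frac{1}{1879912}$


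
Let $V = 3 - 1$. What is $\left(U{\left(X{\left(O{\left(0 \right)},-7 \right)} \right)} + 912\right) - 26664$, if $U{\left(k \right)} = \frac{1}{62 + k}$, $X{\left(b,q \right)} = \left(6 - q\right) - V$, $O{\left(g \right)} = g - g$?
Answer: $- \frac{1879895}{73} \approx -25752.0$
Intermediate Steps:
$V = 2$ ($V = 3 - 1 = 2$)
$O{\left(g \right)} = 0$
$X{\left(b,q \right)} = 4 - q$ ($X{\left(b,q \right)} = \left(6 - q\right) - 2 = 4 - q$)
$\left(U{\left(X{\left(O{\left(0 \right)},-7 \right)} \right)} + 912\right) - 26664 = \left(\frac{1}{62 + \left(4 - -7\right)} + 912\right) - 26664 = \left(\frac{1}{62 + \left(4 + 7\right)} + 912\right) - 26664 = \left(\frac{1}{62 + 11} + 912\right) - 26664 = \left(\frac{1}{73} + 912\right) - 26664 = \frac{66577}{73} - 26664 = - \frac{1879895}{73}$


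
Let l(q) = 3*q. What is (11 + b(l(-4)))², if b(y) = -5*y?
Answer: 5041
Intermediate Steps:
(11 + b(l(-4)))² = (11 - 15*(-4))² = (11 - 5*(-12))² = (11 + 60)² = 71² = 5041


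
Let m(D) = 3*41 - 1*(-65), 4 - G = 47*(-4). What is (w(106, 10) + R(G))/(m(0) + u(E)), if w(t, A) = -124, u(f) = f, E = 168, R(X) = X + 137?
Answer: 205/356 ≈ 0.57584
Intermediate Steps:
G = 192 (G = 4 - 47*(-4) = 4 - 1*(-188) = 4 + 188 = 192)
R(X) = 137 + X
m(D) = 188 (m(D) = 123 + 65 = 188)
(w(106, 10) + R(G))/(m(0) + u(E)) = (-124 + (137 + 192))/(188 + 168) = (-124 + 329)/356 = 205*(1/356) = 205/356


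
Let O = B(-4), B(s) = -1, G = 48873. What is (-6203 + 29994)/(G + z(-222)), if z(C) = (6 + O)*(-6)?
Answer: 23791/48843 ≈ 0.48709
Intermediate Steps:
O = -1
z(C) = -30 (z(C) = (6 - 1)*(-6) = 5*(-6) = -30)
(-6203 + 29994)/(G + z(-222)) = (-6203 + 29994)/(48873 - 30) = 23791/48843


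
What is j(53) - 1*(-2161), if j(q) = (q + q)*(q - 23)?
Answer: 5341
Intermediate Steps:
j(q) = 2*q*(-23 + q) (j(q) = (2*q)*(-23 + q) = 2*q*(-23 + q))
j(53) - 1*(-2161) = 2*53*(-23 + 53) - 1*(-2161) = 2*53*30 + 2161 = 3180 + 2161 = 5341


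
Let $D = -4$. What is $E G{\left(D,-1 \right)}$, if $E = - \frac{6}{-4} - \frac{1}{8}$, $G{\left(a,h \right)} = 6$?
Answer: $\frac{33}{4} \approx 8.25$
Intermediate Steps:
$E = \frac{11}{8}$ ($E = \left(-6\right) \left(- \frac{1}{4}\right) - \frac{1}{8} = \frac{3}{2} - \frac{1}{8} = \frac{11}{8} \approx 1.375$)
$E G{\left(D,-1 \right)} = \frac{11}{8} \cdot 6 = \frac{33}{4}$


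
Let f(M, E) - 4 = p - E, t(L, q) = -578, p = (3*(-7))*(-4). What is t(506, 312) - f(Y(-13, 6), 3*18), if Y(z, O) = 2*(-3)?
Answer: -612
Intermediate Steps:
p = 84 (p = -21*(-4) = 84)
Y(z, O) = -6
f(M, E) = 88 - E (f(M, E) = 4 + (84 - E) = 88 - E)
t(506, 312) - f(Y(-13, 6), 3*18) = -578 - (88 - 3*18) = -578 - (88 - 1*54) = -578 - (88 - 54) = -578 - 1*34 = -578 - 34 = -612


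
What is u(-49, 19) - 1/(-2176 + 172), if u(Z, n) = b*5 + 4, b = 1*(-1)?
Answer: -2003/2004 ≈ -0.99950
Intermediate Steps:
b = -1
u(Z, n) = -1 (u(Z, n) = -1*5 + 4 = -5 + 4 = -1)
u(-49, 19) - 1/(-2176 + 172) = -1 - 1/(-2176 + 172) = -1 - 1/(-2004) = -1 - 1*(-1/2004) = -1 + 1/2004 = -2003/2004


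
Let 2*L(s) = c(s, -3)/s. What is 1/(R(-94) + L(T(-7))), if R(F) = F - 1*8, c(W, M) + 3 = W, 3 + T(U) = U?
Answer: -20/2027 ≈ -0.0098668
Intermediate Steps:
T(U) = -3 + U
c(W, M) = -3 + W
R(F) = -8 + F (R(F) = F - 8 = -8 + F)
L(s) = (-3 + s)/(2*s) (L(s) = ((-3 + s)/s)/2 = (-3 + s)/(2*s))
1/(R(-94) + L(T(-7))) = 1/((-8 - 94) + (-3 + (-3 - 7))/(2*(-3 - 7))) = 1/(-102 + (½)*(-3 - 10)/(-10)) = 1/(-102 + (½)*(-⅒)*(-13)) = 1/(-102 + 13/20) = 1/(-2027/20) = -20/2027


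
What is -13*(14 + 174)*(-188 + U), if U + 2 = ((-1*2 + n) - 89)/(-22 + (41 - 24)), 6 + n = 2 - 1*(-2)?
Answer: 2094508/5 ≈ 4.1890e+5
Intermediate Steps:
n = -2 (n = -6 + (2 - 1*(-2)) = -6 + (2 + 2) = -6 + 4 = -2)
U = 83/5 (U = -2 + ((-1*2 - 2) - 89)/(-22 + (41 - 24)) = -2 + ((-2 - 2) - 89)/(-22 + 17) = -2 + (-4 - 89)/(-5) = -2 - 93*(-⅕) = -2 + 93/5 = 83/5 ≈ 16.600)
-13*(14 + 174)*(-188 + U) = -13*(14 + 174)*(-188 + 83/5) = -2444*(-857)/5 = -13*(-161116/5) = 2094508/5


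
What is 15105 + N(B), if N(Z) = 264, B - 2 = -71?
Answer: 15369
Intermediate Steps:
B = -69 (B = 2 - 71 = -69)
15105 + N(B) = 15105 + 264 = 15369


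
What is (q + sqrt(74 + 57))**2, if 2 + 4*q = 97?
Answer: 11121/16 + 95*sqrt(131)/2 ≈ 1238.7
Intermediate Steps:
q = 95/4 (q = -1/2 + (1/4)*97 = -1/2 + 97/4 = 95/4 ≈ 23.750)
(q + sqrt(74 + 57))**2 = (95/4 + sqrt(74 + 57))**2 = (95/4 + sqrt(131))**2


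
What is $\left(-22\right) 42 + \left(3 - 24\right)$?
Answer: $-945$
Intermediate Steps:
$\left(-22\right) 42 + \left(3 - 24\right) = -924 - 21 = -945$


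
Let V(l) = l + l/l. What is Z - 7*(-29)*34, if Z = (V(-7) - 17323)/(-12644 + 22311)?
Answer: 66704305/9667 ≈ 6900.2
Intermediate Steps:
V(l) = 1 + l (V(l) = l + 1 = 1 + l)
Z = -17329/9667 (Z = ((1 - 7) - 17323)/(-12644 + 22311) = (-6 - 17323)/9667 = -17329*1/9667 = -17329/9667 ≈ -1.7926)
Z - 7*(-29)*34 = -17329/9667 - 7*(-29)*34 = -17329/9667 + 203*34 = -17329/9667 + 6902 = 66704305/9667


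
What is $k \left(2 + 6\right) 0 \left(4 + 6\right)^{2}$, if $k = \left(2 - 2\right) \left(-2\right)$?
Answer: $0$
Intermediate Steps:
$k = 0$ ($k = 0 \left(-2\right) = 0$)
$k \left(2 + 6\right) 0 \left(4 + 6\right)^{2} = 0 \left(2 + 6\right) 0 \left(4 + 6\right)^{2} = 0 \cdot 8 \cdot 0 \cdot 10^{2} = 0 \cdot 0 \cdot 100 = 0 \cdot 100 = 0$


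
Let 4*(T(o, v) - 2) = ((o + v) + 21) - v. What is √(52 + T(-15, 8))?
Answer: √222/2 ≈ 7.4498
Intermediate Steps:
T(o, v) = 29/4 + o/4 (T(o, v) = 2 + (((o + v) + 21) - v)/4 = 2 + ((21 + o + v) - v)/4 = 2 + (21 + o)/4 = 2 + (21/4 + o/4) = 29/4 + o/4)
√(52 + T(-15, 8)) = √(52 + (29/4 + (¼)*(-15))) = √(52 + (29/4 - 15/4)) = √(52 + 7/2) = √(111/2) = √222/2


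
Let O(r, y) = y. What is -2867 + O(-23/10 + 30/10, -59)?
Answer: -2926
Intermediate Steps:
-2867 + O(-23/10 + 30/10, -59) = -2867 - 59 = -2926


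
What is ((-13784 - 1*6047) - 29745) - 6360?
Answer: -55936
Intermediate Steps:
((-13784 - 1*6047) - 29745) - 6360 = ((-13784 - 6047) - 29745) - 6360 = (-19831 - 29745) - 6360 = -49576 - 6360 = -55936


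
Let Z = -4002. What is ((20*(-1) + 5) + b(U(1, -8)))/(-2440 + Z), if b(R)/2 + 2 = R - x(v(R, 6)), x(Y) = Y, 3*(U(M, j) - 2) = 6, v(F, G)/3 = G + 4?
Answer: 71/6442 ≈ 0.011021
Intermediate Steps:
v(F, G) = 12 + 3*G (v(F, G) = 3*(G + 4) = 3*(4 + G) = 12 + 3*G)
U(M, j) = 4 (U(M, j) = 2 + (⅓)*6 = 2 + 2 = 4)
b(R) = -64 + 2*R (b(R) = -4 + 2*(R - (12 + 3*6)) = -4 + 2*(R - (12 + 18)) = -4 + 2*(R - 1*30) = -4 + 2*(R - 30) = -4 + 2*(-30 + R) = -4 + (-60 + 2*R) = -64 + 2*R)
((20*(-1) + 5) + b(U(1, -8)))/(-2440 + Z) = ((20*(-1) + 5) + (-64 + 2*4))/(-2440 - 4002) = ((-20 + 5) + (-64 + 8))/(-6442) = (-15 - 56)*(-1/6442) = -71*(-1/6442) = 71/6442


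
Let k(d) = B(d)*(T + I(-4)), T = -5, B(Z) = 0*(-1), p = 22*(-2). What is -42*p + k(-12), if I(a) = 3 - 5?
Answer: 1848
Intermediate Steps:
p = -44
I(a) = -2
B(Z) = 0
k(d) = 0 (k(d) = 0*(-5 - 2) = 0*(-7) = 0)
-42*p + k(-12) = -42*(-44) + 0 = 1848 + 0 = 1848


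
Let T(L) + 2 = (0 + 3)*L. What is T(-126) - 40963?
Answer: -41343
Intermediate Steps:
T(L) = -2 + 3*L (T(L) = -2 + (0 + 3)*L = -2 + 3*L)
T(-126) - 40963 = (-2 + 3*(-126)) - 40963 = (-2 - 378) - 40963 = -380 - 40963 = -41343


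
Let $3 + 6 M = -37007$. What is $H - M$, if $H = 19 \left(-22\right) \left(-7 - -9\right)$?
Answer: $\frac{15997}{3} \approx 5332.3$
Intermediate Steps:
$H = -836$ ($H = - 418 \left(-7 + 9\right) = \left(-418\right) 2 = -836$)
$M = - \frac{18505}{3}$ ($M = - \frac{1}{2} + \frac{1}{6} \left(-37007\right) = - \frac{1}{2} - \frac{37007}{6} = - \frac{18505}{3} \approx -6168.3$)
$H - M = -836 - - \frac{18505}{3} = -836 + \frac{18505}{3} = \frac{15997}{3}$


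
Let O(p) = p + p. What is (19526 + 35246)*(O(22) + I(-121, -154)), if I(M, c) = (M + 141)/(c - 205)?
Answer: 864083072/359 ≈ 2.4069e+6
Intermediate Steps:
O(p) = 2*p
I(M, c) = (141 + M)/(-205 + c)
(19526 + 35246)*(O(22) + I(-121, -154)) = (19526 + 35246)*(2*22 + (141 - 121)/(-205 - 154)) = 54772*(44 + 20/(-359)) = 54772*(44 - 1/359*20) = 54772*(44 - 20/359) = 54772*(15776/359) = 864083072/359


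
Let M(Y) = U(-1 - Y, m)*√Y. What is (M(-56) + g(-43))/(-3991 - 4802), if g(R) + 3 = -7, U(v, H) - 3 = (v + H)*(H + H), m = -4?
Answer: 10/8793 + 90*I*√14/977 ≈ 0.0011373 + 0.34468*I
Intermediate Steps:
U(v, H) = 3 + 2*H*(H + v) (U(v, H) = 3 + (v + H)*(H + H) = 3 + (H + v)*(2*H) = 3 + 2*H*(H + v))
g(R) = -10 (g(R) = -3 - 7 = -10)
M(Y) = √Y*(43 + 8*Y) (M(Y) = (3 + 2*(-4)² + 2*(-4)*(-1 - Y))*√Y = (3 + 2*16 + (8 + 8*Y))*√Y = (3 + 32 + (8 + 8*Y))*√Y = (43 + 8*Y)*√Y = √Y*(43 + 8*Y))
(M(-56) + g(-43))/(-3991 - 4802) = (√(-56)*(43 + 8*(-56)) - 10)/(-3991 - 4802) = ((2*I*√14)*(43 - 448) - 10)/(-8793) = ((2*I*√14)*(-405) - 10)*(-1/8793) = (-810*I*√14 - 10)*(-1/8793) = (-10 - 810*I*√14)*(-1/8793) = 10/8793 + 90*I*√14/977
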